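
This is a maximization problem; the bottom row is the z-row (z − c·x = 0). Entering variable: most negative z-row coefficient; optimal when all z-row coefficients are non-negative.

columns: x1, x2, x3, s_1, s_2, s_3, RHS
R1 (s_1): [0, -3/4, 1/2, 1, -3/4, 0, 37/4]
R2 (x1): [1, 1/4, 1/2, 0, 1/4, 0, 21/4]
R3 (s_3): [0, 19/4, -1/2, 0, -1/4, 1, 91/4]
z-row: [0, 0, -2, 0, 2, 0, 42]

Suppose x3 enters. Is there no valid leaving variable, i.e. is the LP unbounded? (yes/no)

Column x3 has positive entries in row(s) 1, 2, so the ratio test bounds it — not unbounded.

no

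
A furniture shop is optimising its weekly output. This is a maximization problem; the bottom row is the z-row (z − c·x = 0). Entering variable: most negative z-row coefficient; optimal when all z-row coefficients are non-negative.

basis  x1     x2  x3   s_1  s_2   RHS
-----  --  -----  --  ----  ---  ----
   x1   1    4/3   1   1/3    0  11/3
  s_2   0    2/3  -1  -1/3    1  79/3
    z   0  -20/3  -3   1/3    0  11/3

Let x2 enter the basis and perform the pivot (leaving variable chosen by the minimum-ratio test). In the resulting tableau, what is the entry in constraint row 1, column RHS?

11/4

Ratio test on column x2 — row 1: (11/3)/(4/3) = 11/4; row 2: (79/3)/(2/3) = 79/2. Minimum is 11/4 at row 1 (x1 leaves); pivot element 4/3.
Divide row 1 by 4/3; eliminate column x2 from the other rows.
In the new row 1, the RHS entry is the old entry divided by the pivot: (11/3)/(4/3) = 11/4.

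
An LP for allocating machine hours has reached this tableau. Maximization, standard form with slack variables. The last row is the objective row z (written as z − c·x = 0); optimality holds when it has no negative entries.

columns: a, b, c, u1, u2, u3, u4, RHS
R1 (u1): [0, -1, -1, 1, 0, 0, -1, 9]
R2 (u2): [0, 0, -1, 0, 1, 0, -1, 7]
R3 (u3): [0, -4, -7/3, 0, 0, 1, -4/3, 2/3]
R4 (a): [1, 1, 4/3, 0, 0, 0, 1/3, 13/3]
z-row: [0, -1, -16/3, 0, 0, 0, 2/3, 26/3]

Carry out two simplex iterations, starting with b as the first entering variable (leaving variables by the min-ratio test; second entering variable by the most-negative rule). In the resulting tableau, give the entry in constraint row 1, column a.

3/4

Ratio test on column b — row 1: entry -1 ≤ 0; row 2: entry 0 ≤ 0; row 3: entry -4 ≤ 0; row 4: (13/3)/1 = 13/3. Minimum is 13/3 at row 4 (a leaves); pivot element 1.
Divide row 4 by 1; eliminate column b from the other rows.
Second iteration: most negative z-row entry is -4 in column c, so c enters.
Ratio test on column c — row 1: (40/3)/(1/3) = 40; row 2: entry -1 ≤ 0; row 3: 18/3 = 6; row 4: (13/3)/(4/3) = 13/4. Minimum is 13/4 at row 4 (b leaves); pivot element 4/3.
Divide row 4 by 4/3; eliminate column c from the other rows.
After both pivots, the entry at constraint row 1, column a is 3/4.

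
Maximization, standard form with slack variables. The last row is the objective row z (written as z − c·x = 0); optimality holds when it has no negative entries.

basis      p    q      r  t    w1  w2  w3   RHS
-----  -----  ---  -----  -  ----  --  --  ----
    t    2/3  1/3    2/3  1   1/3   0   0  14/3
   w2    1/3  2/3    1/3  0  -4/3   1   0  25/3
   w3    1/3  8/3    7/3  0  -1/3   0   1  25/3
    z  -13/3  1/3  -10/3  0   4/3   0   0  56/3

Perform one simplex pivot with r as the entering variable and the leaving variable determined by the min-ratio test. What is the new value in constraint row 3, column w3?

3/7

Ratio test on column r — row 1: (14/3)/(2/3) = 7; row 2: (25/3)/(1/3) = 25; row 3: (25/3)/(7/3) = 25/7. Minimum is 25/7 at row 3 (w3 leaves); pivot element 7/3.
Divide row 3 by 7/3; eliminate column r from the other rows.
In the new row 3, the w3 entry is the old entry divided by the pivot: 1/(7/3) = 3/7.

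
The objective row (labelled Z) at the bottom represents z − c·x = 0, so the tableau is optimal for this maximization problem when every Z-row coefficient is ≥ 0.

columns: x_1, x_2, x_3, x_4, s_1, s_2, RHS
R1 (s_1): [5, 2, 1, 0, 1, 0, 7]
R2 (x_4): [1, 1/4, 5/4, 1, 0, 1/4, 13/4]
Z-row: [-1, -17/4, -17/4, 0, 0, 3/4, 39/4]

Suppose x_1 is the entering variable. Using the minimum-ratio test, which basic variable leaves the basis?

s_1

Column x_1 entries and ratios — s_1: 7/5 = 7/5; x_4: (13/4)/1 = 13/4.
Smallest ratio is 7/5 in the row of s_1, so s_1 leaves.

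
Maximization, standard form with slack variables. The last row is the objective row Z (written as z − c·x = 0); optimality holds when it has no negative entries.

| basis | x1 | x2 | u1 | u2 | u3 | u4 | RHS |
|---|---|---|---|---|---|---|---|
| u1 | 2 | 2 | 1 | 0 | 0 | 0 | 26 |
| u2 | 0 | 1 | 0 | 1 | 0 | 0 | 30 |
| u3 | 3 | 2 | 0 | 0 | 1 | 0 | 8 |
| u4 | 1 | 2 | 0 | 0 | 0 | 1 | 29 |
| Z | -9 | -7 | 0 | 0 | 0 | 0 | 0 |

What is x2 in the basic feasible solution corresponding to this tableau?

0

x2 is not in the basis, so in the current basic feasible solution x2 = 0.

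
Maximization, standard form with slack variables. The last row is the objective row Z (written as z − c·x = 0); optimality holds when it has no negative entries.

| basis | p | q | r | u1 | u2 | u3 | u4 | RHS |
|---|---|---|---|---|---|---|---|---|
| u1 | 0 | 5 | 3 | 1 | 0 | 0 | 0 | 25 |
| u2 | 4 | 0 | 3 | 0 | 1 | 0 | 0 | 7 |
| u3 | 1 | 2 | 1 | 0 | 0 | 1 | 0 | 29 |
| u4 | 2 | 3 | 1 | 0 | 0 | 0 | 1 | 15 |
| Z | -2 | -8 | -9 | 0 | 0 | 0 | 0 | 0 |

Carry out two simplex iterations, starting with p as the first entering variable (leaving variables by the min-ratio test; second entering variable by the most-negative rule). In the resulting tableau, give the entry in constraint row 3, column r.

7/12

Ratio test on column p — row 1: entry 0 ≤ 0; row 2: 7/4 = 7/4; row 3: 29/1 = 29; row 4: 15/2 = 15/2. Minimum is 7/4 at row 2 (u2 leaves); pivot element 4.
Divide row 2 by 4; eliminate column p from the other rows.
Second iteration: most negative Z-row entry is -8 in column q, so q enters.
Ratio test on column q — row 1: 25/5 = 5; row 2: entry 0 ≤ 0; row 3: (109/4)/2 = 109/8; row 4: (23/2)/3 = 23/6. Minimum is 23/6 at row 4 (u4 leaves); pivot element 3.
Divide row 4 by 3; eliminate column q from the other rows.
After both pivots, the entry at constraint row 3, column r is 7/12.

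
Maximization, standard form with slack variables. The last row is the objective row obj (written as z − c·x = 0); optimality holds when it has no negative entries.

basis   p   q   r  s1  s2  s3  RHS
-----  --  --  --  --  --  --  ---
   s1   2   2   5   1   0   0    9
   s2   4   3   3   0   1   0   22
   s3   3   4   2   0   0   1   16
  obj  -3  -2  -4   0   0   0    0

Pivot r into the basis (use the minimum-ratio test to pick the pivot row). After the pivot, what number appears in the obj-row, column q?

Ratio test on column r — row 1: 9/5 = 9/5; row 2: 22/3 = 22/3; row 3: 16/2 = 8. Minimum is 9/5 at row 1 (s1 leaves); pivot element 5.
Divide row 1 by 5; eliminate column r from the other rows.
obj-row update in column q: -2 − (-4)·(2/5) = -2/5.

-2/5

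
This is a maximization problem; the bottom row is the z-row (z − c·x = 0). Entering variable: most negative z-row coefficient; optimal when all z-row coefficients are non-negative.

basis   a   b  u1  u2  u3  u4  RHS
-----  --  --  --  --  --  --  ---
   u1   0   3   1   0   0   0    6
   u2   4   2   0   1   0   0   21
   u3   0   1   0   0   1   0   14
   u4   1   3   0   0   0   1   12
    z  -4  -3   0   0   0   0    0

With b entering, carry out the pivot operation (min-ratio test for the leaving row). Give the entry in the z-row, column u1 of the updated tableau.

Ratio test on column b — row 1: 6/3 = 2; row 2: 21/2 = 21/2; row 3: 14/1 = 14; row 4: 12/3 = 4. Minimum is 2 at row 1 (u1 leaves); pivot element 3.
Divide row 1 by 3; eliminate column b from the other rows.
z-row update in column u1: 0 − (-3)·(1/3) = 1.

1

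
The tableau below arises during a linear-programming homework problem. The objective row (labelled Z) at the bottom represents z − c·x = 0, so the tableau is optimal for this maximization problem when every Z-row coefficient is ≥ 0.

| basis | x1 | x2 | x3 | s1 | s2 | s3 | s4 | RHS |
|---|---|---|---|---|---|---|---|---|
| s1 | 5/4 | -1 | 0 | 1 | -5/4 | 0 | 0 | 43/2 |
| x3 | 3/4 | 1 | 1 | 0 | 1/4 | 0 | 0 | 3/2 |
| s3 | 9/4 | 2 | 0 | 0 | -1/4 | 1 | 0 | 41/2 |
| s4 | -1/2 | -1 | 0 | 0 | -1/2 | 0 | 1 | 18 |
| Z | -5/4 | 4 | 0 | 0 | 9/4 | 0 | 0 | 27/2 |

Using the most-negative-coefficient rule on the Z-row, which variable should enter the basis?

x1

Negative Z-row entries: x1: -5/4.
The most negative is -5/4 in column x1, so x1 enters.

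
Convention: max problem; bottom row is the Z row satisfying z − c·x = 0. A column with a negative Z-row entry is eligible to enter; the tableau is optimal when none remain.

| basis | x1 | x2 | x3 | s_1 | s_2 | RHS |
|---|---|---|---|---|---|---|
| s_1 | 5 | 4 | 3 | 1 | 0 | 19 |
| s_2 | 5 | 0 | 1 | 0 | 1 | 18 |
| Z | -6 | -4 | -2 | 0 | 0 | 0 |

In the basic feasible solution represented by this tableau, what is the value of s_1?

s_1 is basic (row 1); its value is the RHS of that row, 19.

19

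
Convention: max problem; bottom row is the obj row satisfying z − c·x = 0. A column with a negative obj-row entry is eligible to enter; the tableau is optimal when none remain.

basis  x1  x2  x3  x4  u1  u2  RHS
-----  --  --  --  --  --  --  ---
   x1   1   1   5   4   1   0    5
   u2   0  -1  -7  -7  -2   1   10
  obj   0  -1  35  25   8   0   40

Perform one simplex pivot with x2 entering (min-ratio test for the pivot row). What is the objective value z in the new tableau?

45

Ratio test on column x2 — row 1: 5/1 = 5; row 2: entry -1 ≤ 0. Minimum is 5 at row 1 (x1 leaves); pivot element 1.
Pivot on row 1; the obj-row RHS becomes 40 − (-1)·5 = 45.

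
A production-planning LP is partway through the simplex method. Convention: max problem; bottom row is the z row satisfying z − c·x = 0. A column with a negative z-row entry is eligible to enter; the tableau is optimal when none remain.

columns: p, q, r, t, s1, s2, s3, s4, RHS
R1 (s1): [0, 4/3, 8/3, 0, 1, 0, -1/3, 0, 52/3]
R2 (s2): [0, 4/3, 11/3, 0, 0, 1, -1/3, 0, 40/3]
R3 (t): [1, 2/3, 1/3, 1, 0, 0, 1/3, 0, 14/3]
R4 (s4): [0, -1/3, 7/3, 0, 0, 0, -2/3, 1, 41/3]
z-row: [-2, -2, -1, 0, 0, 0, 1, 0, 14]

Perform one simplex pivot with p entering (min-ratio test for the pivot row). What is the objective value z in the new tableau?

70/3

Ratio test on column p — row 1: entry 0 ≤ 0; row 2: entry 0 ≤ 0; row 3: (14/3)/1 = 14/3; row 4: entry 0 ≤ 0. Minimum is 14/3 at row 3 (t leaves); pivot element 1.
Pivot on row 3; the z-row RHS becomes 14 − (-2)·(14/3) = 70/3.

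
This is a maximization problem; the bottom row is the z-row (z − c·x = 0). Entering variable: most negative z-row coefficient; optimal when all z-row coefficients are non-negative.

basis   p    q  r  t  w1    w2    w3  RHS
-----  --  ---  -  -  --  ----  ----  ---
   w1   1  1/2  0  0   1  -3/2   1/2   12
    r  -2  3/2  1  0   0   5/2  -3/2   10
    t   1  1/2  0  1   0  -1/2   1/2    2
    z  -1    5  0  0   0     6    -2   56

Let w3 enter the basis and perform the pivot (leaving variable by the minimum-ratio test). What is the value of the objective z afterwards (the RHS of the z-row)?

64

Ratio test on column w3 — row 1: 12/(1/2) = 24; row 2: entry -3/2 ≤ 0; row 3: 2/(1/2) = 4. Minimum is 4 at row 3 (t leaves); pivot element 1/2.
Pivot on row 3; the z-row RHS becomes 56 − (-2)·4 = 64.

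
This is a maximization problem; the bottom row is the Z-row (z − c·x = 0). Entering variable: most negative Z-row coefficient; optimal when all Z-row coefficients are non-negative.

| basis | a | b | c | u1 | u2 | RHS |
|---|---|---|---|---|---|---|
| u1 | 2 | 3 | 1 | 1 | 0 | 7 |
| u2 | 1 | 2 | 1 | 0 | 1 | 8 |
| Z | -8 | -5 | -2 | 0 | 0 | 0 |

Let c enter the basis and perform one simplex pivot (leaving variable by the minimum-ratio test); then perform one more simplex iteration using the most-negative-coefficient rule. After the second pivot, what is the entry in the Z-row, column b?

Ratio test on column c — row 1: 7/1 = 7; row 2: 8/1 = 8. Minimum is 7 at row 1 (u1 leaves); pivot element 1.
Divide row 1 by 1; eliminate column c from the other rows.
Second iteration: most negative Z-row entry is -4 in column a, so a enters.
Ratio test on column a — row 1: 7/2 = 7/2; row 2: entry -1 ≤ 0. Minimum is 7/2 at row 1 (c leaves); pivot element 2.
Divide row 1 by 2; eliminate column a from the other rows.
After both pivots, the entry at the Z-row, column b is 7.

7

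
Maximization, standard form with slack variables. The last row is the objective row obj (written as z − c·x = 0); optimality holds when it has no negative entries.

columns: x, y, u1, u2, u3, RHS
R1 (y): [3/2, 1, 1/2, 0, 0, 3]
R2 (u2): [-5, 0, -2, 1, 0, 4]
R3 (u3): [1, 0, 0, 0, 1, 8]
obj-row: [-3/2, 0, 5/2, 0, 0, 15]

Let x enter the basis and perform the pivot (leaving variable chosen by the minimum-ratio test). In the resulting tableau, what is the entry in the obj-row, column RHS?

Ratio test on column x — row 1: 3/(3/2) = 2; row 2: entry -5 ≤ 0; row 3: 8/1 = 8. Minimum is 2 at row 1 (y leaves); pivot element 3/2.
Divide row 1 by 3/2; eliminate column x from the other rows.
obj-row update in column RHS: 15 − (-3/2)·2 = 18.

18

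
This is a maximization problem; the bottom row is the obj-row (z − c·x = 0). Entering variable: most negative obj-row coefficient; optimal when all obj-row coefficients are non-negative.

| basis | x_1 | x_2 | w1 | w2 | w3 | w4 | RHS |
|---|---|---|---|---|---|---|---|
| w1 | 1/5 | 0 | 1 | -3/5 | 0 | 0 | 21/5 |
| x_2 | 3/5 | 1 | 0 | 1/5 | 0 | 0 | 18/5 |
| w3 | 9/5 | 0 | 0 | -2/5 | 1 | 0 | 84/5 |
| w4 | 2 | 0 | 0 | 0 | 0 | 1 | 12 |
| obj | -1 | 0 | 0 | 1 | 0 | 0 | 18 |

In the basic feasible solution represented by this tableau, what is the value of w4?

w4 is basic (row 4); its value is the RHS of that row, 12.

12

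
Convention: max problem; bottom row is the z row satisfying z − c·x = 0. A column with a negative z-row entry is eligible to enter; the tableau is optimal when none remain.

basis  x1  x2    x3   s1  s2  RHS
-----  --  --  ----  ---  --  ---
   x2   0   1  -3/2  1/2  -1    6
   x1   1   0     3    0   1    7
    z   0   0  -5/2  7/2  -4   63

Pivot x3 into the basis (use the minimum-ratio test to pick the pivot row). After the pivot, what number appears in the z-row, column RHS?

Ratio test on column x3 — row 1: entry -3/2 ≤ 0; row 2: 7/3 = 7/3. Minimum is 7/3 at row 2 (x1 leaves); pivot element 3.
Divide row 2 by 3; eliminate column x3 from the other rows.
z-row update in column RHS: 63 − (-5/2)·(7/3) = 413/6.

413/6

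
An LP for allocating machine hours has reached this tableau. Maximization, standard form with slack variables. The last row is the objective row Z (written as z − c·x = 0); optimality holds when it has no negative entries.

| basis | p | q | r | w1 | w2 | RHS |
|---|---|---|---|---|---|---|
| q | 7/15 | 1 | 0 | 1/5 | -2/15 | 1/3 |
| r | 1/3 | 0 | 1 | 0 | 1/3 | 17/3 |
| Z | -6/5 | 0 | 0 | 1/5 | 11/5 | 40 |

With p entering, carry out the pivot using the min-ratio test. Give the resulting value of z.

Ratio test on column p — row 1: (1/3)/(7/15) = 5/7; row 2: (17/3)/(1/3) = 17. Minimum is 5/7 at row 1 (q leaves); pivot element 7/15.
Pivot on row 1; the Z-row RHS becomes 40 − (-6/5)·(5/7) = 286/7.

286/7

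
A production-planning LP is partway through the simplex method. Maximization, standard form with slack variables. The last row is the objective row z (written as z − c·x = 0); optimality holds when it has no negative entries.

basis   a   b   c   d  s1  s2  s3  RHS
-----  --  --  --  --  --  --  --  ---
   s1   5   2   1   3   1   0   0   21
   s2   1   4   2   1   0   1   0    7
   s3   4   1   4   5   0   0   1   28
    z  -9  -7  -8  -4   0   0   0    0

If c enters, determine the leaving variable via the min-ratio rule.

s2

Column c entries and ratios — s1: 21/1 = 21; s2: 7/2 = 7/2; s3: 28/4 = 7.
Smallest ratio is 7/2 in the row of s2, so s2 leaves.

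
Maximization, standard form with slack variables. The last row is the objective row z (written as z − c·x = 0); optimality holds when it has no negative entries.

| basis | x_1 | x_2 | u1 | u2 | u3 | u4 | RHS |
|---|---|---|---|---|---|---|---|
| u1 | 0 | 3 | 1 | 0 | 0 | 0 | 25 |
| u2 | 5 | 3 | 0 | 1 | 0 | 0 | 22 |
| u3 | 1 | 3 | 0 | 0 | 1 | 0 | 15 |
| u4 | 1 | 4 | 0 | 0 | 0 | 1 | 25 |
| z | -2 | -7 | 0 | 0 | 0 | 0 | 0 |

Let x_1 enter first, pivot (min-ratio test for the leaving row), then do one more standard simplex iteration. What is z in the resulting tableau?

Ratio test on column x_1 — row 1: entry 0 ≤ 0; row 2: 22/5 = 22/5; row 3: 15/1 = 15; row 4: 25/1 = 25. Minimum is 22/5 at row 2 (u2 leaves); pivot element 5.
Pivot on row 2; the z-row RHS becomes 0 − (-2)·(22/5) = 44/5.
Next entering variable (most negative z-row entry -29/5): x_2.
Ratio test on column x_2 — row 1: 25/3 = 25/3; row 2: (22/5)/(3/5) = 22/3; row 3: (53/5)/(12/5) = 53/12; row 4: (103/5)/(17/5) = 103/17. Minimum is 53/12 at row 3 (u3 leaves); pivot element 12/5.
After the second pivot the z-row RHS is 44/5 − (-29/5)·(53/12) = 413/12.

413/12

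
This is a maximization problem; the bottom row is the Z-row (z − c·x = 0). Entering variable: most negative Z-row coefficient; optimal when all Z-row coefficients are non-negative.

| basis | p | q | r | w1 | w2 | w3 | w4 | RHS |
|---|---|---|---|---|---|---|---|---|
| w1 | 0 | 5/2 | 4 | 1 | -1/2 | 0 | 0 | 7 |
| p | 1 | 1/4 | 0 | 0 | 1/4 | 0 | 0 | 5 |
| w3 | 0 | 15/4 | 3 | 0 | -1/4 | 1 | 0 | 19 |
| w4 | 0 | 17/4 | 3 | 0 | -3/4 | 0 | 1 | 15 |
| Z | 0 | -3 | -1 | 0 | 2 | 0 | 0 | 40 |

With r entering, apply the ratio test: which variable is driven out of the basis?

w1

Column r entries and ratios — w1: 7/4 = 7/4; p: 0 ≤ 0, skip; w3: 19/3 = 19/3; w4: 15/3 = 5.
Smallest ratio is 7/4 in the row of w1, so w1 leaves.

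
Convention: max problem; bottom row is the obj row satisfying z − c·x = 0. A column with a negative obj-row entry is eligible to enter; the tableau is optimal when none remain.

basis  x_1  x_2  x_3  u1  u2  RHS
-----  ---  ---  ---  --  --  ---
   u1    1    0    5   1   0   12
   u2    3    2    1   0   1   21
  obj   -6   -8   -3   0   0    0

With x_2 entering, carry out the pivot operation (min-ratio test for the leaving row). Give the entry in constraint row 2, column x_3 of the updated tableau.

1/2

Ratio test on column x_2 — row 1: entry 0 ≤ 0; row 2: 21/2 = 21/2. Minimum is 21/2 at row 2 (u2 leaves); pivot element 2.
Divide row 2 by 2; eliminate column x_2 from the other rows.
In the new row 2, the x_3 entry is the old entry divided by the pivot: 1/2 = 1/2.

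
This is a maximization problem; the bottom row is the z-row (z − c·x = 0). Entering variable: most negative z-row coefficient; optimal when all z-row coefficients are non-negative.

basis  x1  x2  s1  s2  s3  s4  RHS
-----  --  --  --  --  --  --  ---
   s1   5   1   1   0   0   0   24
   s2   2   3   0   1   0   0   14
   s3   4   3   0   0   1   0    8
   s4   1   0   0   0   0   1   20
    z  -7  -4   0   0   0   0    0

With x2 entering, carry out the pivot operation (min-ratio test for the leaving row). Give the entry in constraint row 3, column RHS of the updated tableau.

Ratio test on column x2 — row 1: 24/1 = 24; row 2: 14/3 = 14/3; row 3: 8/3 = 8/3; row 4: entry 0 ≤ 0. Minimum is 8/3 at row 3 (s3 leaves); pivot element 3.
Divide row 3 by 3; eliminate column x2 from the other rows.
In the new row 3, the RHS entry is the old entry divided by the pivot: 8/3 = 8/3.

8/3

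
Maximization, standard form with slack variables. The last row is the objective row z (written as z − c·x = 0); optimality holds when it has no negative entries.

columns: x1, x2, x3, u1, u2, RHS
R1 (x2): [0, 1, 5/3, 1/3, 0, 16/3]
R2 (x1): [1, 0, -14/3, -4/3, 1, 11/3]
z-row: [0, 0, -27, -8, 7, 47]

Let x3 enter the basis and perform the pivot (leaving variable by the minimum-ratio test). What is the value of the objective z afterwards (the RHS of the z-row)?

Ratio test on column x3 — row 1: (16/3)/(5/3) = 16/5; row 2: entry -14/3 ≤ 0. Minimum is 16/5 at row 1 (x2 leaves); pivot element 5/3.
Pivot on row 1; the z-row RHS becomes 47 − (-27)·(16/5) = 667/5.

667/5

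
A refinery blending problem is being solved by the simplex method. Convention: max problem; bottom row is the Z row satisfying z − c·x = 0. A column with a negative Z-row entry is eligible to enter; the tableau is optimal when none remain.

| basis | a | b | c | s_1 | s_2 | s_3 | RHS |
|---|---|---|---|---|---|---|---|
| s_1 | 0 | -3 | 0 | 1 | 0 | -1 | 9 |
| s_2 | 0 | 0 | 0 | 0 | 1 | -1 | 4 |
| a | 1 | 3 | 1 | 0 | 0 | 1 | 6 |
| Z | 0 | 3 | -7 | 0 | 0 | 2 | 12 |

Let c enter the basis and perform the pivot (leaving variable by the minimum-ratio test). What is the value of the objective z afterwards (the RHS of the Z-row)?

54

Ratio test on column c — row 1: entry 0 ≤ 0; row 2: entry 0 ≤ 0; row 3: 6/1 = 6. Minimum is 6 at row 3 (a leaves); pivot element 1.
Pivot on row 3; the Z-row RHS becomes 12 − (-7)·6 = 54.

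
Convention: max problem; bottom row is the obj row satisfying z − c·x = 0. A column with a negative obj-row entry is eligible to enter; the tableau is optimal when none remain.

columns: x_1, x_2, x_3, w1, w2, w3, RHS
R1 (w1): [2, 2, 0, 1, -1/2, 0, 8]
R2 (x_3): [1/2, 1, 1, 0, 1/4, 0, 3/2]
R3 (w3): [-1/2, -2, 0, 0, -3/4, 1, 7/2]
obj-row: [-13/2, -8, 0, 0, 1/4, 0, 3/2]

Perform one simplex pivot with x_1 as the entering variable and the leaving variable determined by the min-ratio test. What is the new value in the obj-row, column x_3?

Ratio test on column x_1 — row 1: 8/2 = 4; row 2: (3/2)/(1/2) = 3; row 3: entry -1/2 ≤ 0. Minimum is 3 at row 2 (x_3 leaves); pivot element 1/2.
Divide row 2 by 1/2; eliminate column x_1 from the other rows.
obj-row update in column x_3: 0 − (-13/2)·2 = 13.

13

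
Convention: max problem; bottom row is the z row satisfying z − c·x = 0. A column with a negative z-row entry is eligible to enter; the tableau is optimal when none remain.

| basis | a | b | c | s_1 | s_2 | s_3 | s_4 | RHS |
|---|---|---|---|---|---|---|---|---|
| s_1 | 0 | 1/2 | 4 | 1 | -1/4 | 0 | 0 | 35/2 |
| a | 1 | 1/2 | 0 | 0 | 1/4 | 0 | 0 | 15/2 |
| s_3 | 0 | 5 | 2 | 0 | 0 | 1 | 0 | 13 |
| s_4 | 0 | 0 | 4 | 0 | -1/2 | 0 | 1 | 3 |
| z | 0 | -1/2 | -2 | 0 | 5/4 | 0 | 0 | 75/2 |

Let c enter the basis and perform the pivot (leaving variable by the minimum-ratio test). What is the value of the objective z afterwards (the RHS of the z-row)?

39

Ratio test on column c — row 1: (35/2)/4 = 35/8; row 2: entry 0 ≤ 0; row 3: 13/2 = 13/2; row 4: 3/4 = 3/4. Minimum is 3/4 at row 4 (s_4 leaves); pivot element 4.
Pivot on row 4; the z-row RHS becomes 75/2 − (-2)·(3/4) = 39.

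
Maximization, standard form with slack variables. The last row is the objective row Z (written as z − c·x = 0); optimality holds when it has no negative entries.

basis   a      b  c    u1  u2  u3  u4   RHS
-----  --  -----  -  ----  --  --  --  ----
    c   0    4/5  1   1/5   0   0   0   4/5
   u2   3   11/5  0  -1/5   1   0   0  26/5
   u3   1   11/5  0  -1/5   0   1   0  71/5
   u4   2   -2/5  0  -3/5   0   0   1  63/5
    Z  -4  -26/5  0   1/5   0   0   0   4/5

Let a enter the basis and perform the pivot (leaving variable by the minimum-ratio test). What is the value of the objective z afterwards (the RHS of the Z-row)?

116/15

Ratio test on column a — row 1: entry 0 ≤ 0; row 2: (26/5)/3 = 26/15; row 3: (71/5)/1 = 71/5; row 4: (63/5)/2 = 63/10. Minimum is 26/15 at row 2 (u2 leaves); pivot element 3.
Pivot on row 2; the Z-row RHS becomes 4/5 − (-4)·(26/15) = 116/15.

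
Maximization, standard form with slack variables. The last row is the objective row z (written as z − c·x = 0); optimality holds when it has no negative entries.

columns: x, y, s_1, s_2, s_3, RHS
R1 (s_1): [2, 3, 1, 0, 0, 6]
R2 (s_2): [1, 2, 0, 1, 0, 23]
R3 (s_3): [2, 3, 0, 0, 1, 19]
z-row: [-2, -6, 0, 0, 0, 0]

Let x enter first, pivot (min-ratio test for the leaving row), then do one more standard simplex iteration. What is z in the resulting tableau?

12

Ratio test on column x — row 1: 6/2 = 3; row 2: 23/1 = 23; row 3: 19/2 = 19/2. Minimum is 3 at row 1 (s_1 leaves); pivot element 2.
Pivot on row 1; the z-row RHS becomes 0 − (-2)·3 = 6.
Next entering variable (most negative z-row entry -3): y.
Ratio test on column y — row 1: 3/(3/2) = 2; row 2: 20/(1/2) = 40; row 3: entry 0 ≤ 0. Minimum is 2 at row 1 (x leaves); pivot element 3/2.
After the second pivot the z-row RHS is 6 − (-3)·2 = 12.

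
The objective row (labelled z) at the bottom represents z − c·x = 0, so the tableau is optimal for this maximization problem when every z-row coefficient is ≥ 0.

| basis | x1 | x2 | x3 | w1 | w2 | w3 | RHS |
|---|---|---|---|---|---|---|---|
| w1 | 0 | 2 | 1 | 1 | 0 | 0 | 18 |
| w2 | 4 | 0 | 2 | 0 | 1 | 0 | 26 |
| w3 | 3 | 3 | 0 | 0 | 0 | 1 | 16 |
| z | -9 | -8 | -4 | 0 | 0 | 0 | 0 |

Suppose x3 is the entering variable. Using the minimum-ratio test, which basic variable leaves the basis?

w2

Column x3 entries and ratios — w1: 18/1 = 18; w2: 26/2 = 13; w3: 0 ≤ 0, skip.
Smallest ratio is 13 in the row of w2, so w2 leaves.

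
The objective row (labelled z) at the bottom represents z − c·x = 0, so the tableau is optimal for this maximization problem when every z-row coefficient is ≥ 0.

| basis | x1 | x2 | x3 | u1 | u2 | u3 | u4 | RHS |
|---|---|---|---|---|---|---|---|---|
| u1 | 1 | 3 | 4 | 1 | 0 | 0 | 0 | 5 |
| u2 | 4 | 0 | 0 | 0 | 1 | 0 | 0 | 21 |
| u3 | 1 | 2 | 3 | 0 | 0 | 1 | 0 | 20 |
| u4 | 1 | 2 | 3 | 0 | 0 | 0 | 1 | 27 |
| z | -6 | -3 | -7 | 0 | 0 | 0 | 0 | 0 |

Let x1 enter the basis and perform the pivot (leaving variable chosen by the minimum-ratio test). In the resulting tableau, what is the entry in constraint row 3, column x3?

-1

Ratio test on column x1 — row 1: 5/1 = 5; row 2: 21/4 = 21/4; row 3: 20/1 = 20; row 4: 27/1 = 27. Minimum is 5 at row 1 (u1 leaves); pivot element 1.
Divide row 1 by 1; eliminate column x1 from the other rows.
Row 3 update in column x3: 3 − 1·4 = -1.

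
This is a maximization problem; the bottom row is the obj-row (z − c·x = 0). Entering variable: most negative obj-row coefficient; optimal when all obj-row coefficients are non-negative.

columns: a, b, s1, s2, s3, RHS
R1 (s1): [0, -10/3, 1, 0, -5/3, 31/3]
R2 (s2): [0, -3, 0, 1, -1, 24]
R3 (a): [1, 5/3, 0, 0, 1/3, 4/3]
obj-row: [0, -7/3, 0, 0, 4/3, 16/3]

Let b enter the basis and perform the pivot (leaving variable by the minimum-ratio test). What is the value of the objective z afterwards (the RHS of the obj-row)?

Ratio test on column b — row 1: entry -10/3 ≤ 0; row 2: entry -3 ≤ 0; row 3: (4/3)/(5/3) = 4/5. Minimum is 4/5 at row 3 (a leaves); pivot element 5/3.
Pivot on row 3; the obj-row RHS becomes 16/3 − (-7/3)·(4/5) = 36/5.

36/5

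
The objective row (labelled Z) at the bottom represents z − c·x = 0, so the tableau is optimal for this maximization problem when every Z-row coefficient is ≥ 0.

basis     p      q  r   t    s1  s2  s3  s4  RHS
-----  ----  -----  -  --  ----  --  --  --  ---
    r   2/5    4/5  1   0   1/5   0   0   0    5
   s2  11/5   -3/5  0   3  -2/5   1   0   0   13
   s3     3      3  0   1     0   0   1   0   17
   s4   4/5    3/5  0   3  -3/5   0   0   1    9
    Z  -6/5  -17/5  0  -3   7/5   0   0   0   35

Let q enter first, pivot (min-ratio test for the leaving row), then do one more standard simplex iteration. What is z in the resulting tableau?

58

Ratio test on column q — row 1: 5/(4/5) = 25/4; row 2: entry -3/5 ≤ 0; row 3: 17/3 = 17/3; row 4: 9/(3/5) = 15. Minimum is 17/3 at row 3 (s3 leaves); pivot element 3.
Pivot on row 3; the Z-row RHS becomes 35 − (-17/5)·(17/3) = 814/15.
Next entering variable (most negative Z-row entry -28/15): t.
Ratio test on column t — row 1: entry -4/15 ≤ 0; row 2: (82/5)/(16/5) = 41/8; row 3: (17/3)/(1/3) = 17; row 4: (28/5)/(14/5) = 2. Minimum is 2 at row 4 (s4 leaves); pivot element 14/5.
After the second pivot the Z-row RHS is 814/15 − (-28/15)·2 = 58.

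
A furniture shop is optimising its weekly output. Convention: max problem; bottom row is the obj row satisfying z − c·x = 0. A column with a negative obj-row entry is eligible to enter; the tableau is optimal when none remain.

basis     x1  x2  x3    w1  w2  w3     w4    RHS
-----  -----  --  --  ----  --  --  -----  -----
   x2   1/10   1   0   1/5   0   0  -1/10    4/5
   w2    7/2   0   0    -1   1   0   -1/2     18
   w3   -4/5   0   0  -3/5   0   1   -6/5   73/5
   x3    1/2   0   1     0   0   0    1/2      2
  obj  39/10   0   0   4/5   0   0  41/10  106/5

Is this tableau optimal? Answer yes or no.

Every obj-row coefficient is ≥ 0, so the tableau is optimal.

yes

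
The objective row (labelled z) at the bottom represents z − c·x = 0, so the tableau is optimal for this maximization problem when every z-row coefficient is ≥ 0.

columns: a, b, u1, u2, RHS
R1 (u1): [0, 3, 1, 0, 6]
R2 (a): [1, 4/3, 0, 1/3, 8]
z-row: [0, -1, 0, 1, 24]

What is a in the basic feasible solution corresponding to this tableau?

a is basic (row 2); its value is the RHS of that row, 8.

8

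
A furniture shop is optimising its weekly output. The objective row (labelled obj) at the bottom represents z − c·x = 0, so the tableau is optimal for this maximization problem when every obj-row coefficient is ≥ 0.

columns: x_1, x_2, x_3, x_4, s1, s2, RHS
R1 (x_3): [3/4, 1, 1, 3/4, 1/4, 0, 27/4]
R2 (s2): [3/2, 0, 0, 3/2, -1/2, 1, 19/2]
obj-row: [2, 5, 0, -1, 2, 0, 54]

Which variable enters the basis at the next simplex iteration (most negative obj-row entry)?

x_4

Negative obj-row entries: x_4: -1.
The most negative is -1 in column x_4, so x_4 enters.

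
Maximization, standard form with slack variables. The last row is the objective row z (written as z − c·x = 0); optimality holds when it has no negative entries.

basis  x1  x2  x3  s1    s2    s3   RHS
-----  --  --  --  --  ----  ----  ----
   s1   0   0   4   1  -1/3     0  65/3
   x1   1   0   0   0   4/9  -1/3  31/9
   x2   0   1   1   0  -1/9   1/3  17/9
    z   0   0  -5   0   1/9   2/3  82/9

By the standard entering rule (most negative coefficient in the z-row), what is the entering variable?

x3

Negative z-row entries: x3: -5.
The most negative is -5 in column x3, so x3 enters.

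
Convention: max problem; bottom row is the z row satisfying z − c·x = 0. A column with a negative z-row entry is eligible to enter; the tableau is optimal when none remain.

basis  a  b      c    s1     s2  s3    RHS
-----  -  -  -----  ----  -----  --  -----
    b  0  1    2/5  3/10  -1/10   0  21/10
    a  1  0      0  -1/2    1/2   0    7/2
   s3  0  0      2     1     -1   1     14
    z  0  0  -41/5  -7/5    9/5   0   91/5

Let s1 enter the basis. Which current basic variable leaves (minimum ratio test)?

Column s1 entries and ratios — b: (21/10)/(3/10) = 7; a: -1/2 ≤ 0, skip; s3: 14/1 = 14.
Smallest ratio is 7 in the row of b, so b leaves.

b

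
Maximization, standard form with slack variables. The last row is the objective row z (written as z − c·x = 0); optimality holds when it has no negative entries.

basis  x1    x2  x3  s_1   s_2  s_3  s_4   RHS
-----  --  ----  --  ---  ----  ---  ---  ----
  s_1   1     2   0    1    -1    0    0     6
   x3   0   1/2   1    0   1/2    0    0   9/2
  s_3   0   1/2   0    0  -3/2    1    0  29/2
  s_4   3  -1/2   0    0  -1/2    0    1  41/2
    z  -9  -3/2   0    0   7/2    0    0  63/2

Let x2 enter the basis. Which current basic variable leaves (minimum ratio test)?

s_1

Column x2 entries and ratios — s_1: 6/2 = 3; x3: (9/2)/(1/2) = 9; s_3: (29/2)/(1/2) = 29; s_4: -1/2 ≤ 0, skip.
Smallest ratio is 3 in the row of s_1, so s_1 leaves.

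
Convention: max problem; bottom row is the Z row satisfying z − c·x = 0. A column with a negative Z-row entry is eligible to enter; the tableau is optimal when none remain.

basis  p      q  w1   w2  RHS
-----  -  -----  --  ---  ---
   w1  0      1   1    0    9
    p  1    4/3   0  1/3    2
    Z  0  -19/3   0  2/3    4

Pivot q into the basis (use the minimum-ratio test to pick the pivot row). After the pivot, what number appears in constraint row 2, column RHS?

Ratio test on column q — row 1: 9/1 = 9; row 2: 2/(4/3) = 3/2. Minimum is 3/2 at row 2 (p leaves); pivot element 4/3.
Divide row 2 by 4/3; eliminate column q from the other rows.
In the new row 2, the RHS entry is the old entry divided by the pivot: 2/(4/3) = 3/2.

3/2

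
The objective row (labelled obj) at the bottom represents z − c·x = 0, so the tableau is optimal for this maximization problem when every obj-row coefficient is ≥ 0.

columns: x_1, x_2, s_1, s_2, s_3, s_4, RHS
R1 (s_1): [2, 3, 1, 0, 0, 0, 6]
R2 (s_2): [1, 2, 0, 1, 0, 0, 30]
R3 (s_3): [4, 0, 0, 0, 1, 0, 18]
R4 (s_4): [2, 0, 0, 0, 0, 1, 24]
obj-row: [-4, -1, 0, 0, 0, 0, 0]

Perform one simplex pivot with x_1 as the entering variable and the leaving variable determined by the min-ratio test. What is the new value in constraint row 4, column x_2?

Ratio test on column x_1 — row 1: 6/2 = 3; row 2: 30/1 = 30; row 3: 18/4 = 9/2; row 4: 24/2 = 12. Minimum is 3 at row 1 (s_1 leaves); pivot element 2.
Divide row 1 by 2; eliminate column x_1 from the other rows.
Row 4 update in column x_2: 0 − 2·(3/2) = -3.

-3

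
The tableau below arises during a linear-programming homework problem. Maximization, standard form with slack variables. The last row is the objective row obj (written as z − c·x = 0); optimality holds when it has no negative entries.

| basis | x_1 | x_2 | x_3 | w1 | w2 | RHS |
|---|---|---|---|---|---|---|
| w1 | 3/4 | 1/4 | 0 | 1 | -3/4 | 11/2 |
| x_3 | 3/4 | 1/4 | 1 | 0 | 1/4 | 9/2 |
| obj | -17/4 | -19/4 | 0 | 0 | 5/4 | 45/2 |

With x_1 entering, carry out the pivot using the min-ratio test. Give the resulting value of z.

48

Ratio test on column x_1 — row 1: (11/2)/(3/4) = 22/3; row 2: (9/2)/(3/4) = 6. Minimum is 6 at row 2 (x_3 leaves); pivot element 3/4.
Pivot on row 2; the obj-row RHS becomes 45/2 − (-17/4)·6 = 48.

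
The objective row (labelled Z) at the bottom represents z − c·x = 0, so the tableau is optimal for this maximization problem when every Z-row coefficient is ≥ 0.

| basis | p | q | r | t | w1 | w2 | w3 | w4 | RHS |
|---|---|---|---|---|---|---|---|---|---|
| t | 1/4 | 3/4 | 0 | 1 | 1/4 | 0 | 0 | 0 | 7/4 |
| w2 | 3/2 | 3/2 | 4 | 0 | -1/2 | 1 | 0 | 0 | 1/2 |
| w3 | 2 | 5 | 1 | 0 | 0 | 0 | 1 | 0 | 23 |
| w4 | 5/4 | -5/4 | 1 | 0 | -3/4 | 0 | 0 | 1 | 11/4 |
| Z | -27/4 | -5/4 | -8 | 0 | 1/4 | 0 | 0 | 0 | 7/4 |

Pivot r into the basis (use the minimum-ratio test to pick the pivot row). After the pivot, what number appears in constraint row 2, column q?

Ratio test on column r — row 1: entry 0 ≤ 0; row 2: (1/2)/4 = 1/8; row 3: 23/1 = 23; row 4: (11/4)/1 = 11/4. Minimum is 1/8 at row 2 (w2 leaves); pivot element 4.
Divide row 2 by 4; eliminate column r from the other rows.
In the new row 2, the q entry is the old entry divided by the pivot: (3/2)/4 = 3/8.

3/8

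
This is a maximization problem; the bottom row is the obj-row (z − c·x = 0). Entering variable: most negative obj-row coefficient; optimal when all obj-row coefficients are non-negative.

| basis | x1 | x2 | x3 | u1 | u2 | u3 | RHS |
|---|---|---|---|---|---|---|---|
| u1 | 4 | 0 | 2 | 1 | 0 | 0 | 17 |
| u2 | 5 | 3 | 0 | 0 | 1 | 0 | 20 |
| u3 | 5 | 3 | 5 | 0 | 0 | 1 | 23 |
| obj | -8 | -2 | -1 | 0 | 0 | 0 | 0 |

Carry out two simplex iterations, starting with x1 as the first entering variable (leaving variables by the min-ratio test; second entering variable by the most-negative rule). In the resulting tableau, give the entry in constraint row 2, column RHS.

Ratio test on column x1 — row 1: 17/4 = 17/4; row 2: 20/5 = 4; row 3: 23/5 = 23/5. Minimum is 4 at row 2 (u2 leaves); pivot element 5.
Divide row 2 by 5; eliminate column x1 from the other rows.
Second iteration: most negative obj-row entry is -1 in column x3, so x3 enters.
Ratio test on column x3 — row 1: 1/2 = 1/2; row 2: entry 0 ≤ 0; row 3: 3/5 = 3/5. Minimum is 1/2 at row 1 (u1 leaves); pivot element 2.
Divide row 1 by 2; eliminate column x3 from the other rows.
After both pivots, the entry at constraint row 2, column RHS is 4.

4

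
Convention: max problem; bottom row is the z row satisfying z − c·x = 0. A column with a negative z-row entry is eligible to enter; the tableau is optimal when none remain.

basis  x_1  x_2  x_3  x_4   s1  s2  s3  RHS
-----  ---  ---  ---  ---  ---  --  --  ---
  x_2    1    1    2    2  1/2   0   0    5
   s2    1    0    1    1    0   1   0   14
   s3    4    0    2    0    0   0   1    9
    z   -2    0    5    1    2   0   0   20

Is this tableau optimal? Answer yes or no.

no

The z-row has a negative entry -2 in column x_1, so it is not optimal.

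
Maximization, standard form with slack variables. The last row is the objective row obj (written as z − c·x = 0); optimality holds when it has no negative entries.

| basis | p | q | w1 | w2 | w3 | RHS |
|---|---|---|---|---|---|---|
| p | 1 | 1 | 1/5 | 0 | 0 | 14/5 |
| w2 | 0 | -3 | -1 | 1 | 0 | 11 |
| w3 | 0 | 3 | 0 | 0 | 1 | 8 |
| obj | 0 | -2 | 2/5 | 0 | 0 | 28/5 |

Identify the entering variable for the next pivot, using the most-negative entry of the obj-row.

q

Negative obj-row entries: q: -2.
The most negative is -2 in column q, so q enters.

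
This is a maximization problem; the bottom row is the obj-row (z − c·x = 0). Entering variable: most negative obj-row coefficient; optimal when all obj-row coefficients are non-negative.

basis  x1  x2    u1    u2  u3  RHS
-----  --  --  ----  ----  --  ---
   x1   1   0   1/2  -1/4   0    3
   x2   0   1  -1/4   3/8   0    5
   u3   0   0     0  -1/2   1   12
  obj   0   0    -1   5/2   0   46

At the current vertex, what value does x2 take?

x2 is basic (row 2); its value is the RHS of that row, 5.

5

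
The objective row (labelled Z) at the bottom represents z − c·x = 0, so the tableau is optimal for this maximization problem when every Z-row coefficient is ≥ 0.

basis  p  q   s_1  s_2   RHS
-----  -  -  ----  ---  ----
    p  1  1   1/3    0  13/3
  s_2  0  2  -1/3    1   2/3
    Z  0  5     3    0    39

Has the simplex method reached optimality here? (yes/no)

yes

Every Z-row coefficient is ≥ 0, so the tableau is optimal.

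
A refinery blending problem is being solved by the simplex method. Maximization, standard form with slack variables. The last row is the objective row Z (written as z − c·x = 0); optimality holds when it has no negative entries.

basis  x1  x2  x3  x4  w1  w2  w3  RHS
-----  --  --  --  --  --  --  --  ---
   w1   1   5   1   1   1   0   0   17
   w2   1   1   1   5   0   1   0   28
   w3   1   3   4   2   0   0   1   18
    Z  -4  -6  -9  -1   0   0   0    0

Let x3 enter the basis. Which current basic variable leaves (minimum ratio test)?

Column x3 entries and ratios — w1: 17/1 = 17; w2: 28/1 = 28; w3: 18/4 = 9/2.
Smallest ratio is 9/2 in the row of w3, so w3 leaves.

w3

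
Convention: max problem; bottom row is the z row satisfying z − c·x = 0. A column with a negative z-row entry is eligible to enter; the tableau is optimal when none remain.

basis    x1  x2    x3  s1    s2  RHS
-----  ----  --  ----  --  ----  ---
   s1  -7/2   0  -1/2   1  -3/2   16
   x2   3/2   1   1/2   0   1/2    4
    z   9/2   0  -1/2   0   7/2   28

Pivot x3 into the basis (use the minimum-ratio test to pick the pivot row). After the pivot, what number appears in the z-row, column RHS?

32

Ratio test on column x3 — row 1: entry -1/2 ≤ 0; row 2: 4/(1/2) = 8. Minimum is 8 at row 2 (x2 leaves); pivot element 1/2.
Divide row 2 by 1/2; eliminate column x3 from the other rows.
z-row update in column RHS: 28 − (-1/2)·8 = 32.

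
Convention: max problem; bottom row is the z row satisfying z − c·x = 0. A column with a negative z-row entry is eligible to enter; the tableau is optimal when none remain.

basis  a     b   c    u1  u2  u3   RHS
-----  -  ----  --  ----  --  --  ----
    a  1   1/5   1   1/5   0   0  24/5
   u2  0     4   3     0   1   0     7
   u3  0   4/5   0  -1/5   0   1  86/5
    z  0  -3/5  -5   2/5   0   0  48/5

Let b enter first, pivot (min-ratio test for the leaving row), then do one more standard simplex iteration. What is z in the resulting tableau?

319/15

Ratio test on column b — row 1: (24/5)/(1/5) = 24; row 2: 7/4 = 7/4; row 3: (86/5)/(4/5) = 43/2. Minimum is 7/4 at row 2 (u2 leaves); pivot element 4.
Pivot on row 2; the z-row RHS becomes 48/5 − (-3/5)·(7/4) = 213/20.
Next entering variable (most negative z-row entry -91/20): c.
Ratio test on column c — row 1: (89/20)/(17/20) = 89/17; row 2: (7/4)/(3/4) = 7/3; row 3: entry -3/5 ≤ 0. Minimum is 7/3 at row 2 (b leaves); pivot element 3/4.
After the second pivot the z-row RHS is 213/20 − (-91/20)·(7/3) = 319/15.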